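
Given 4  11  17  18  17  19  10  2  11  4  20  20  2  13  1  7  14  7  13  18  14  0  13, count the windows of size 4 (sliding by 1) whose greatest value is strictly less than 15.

5

4 11 17 18 → max 18
11 17 18 17 → max 18
17 18 17 19 → max 19
18 17 19 10 → max 19
17 19 10 2 → max 19
19 10 2 11 → max 19
10 2 11 4 → max 11  < 15 ✓
2 11 4 20 → max 20
11 4 20 20 → max 20
4 20 20 2 → max 20
20 20 2 13 → max 20
20 2 13 1 → max 20
2 13 1 7 → max 13  < 15 ✓
13 1 7 14 → max 14  < 15 ✓
1 7 14 7 → max 14  < 15 ✓
7 14 7 13 → max 14  < 15 ✓
14 7 13 18 → max 18
7 13 18 14 → max 18
13 18 14 0 → max 18
18 14 0 13 → max 18
5 windows satisfy the condition.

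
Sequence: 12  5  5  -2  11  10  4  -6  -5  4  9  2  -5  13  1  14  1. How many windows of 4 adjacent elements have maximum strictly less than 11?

(12, 5, 5, -2) → max 12
(5, 5, -2, 11) → max 11
(5, -2, 11, 10) → max 11
(-2, 11, 10, 4) → max 11
(11, 10, 4, -6) → max 11
(10, 4, -6, -5) → max 10  < 11 ✓
(4, -6, -5, 4) → max 4  < 11 ✓
(-6, -5, 4, 9) → max 9  < 11 ✓
(-5, 4, 9, 2) → max 9  < 11 ✓
(4, 9, 2, -5) → max 9  < 11 ✓
(9, 2, -5, 13) → max 13
(2, -5, 13, 1) → max 13
(-5, 13, 1, 14) → max 14
(13, 1, 14, 1) → max 14
5 windows satisfy the condition.

5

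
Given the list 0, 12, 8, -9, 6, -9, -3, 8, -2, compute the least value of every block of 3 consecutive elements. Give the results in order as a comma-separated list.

0, -9, -9, -9, -9, -9, -3

0 12 8 → min 0
12 8 -9 → min -9
8 -9 6 → min -9
-9 6 -9 → min -9
6 -9 -3 → min -9
-9 -3 8 → min -9
-3 8 -2 → min -3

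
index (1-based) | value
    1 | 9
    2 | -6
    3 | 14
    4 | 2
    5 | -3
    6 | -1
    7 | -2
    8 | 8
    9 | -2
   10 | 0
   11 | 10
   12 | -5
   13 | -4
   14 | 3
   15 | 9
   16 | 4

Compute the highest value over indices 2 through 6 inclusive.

14

Elements at indices 2..6: -6, 14, 2, -3, -1
max(-6, 14, 2, -3, -1) = 14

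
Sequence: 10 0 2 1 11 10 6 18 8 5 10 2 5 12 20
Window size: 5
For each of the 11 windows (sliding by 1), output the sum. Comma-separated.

24, 24, 30, 46, 53, 47, 47, 43, 30, 34, 49

Sliding a size-5 window across the 15 values:
[10, 0, 2, 1, 11] → sum 24
[0, 2, 1, 11, 10] → sum 24
[2, 1, 11, 10, 6] → sum 30
[1, 11, 10, 6, 18] → sum 46
[11, 10, 6, 18, 8] → sum 53
[10, 6, 18, 8, 5] → sum 47
[6, 18, 8, 5, 10] → sum 47
[18, 8, 5, 10, 2] → sum 43
[8, 5, 10, 2, 5] → sum 30
[5, 10, 2, 5, 12] → sum 34
[10, 2, 5, 12, 20] → sum 49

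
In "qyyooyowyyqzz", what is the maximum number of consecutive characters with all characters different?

3

[q] len 1
[q, y] len 2
[y] len 1
[y, o] len 2
[o] len 1
[o, y] len 2
[y, o] len 2
[y, o, w] len 3
[o, w, y] len 3
[y] len 1
[y, q] len 2
[y, q, z] len 3
[z] len 1
Longest all-distinct length: 3.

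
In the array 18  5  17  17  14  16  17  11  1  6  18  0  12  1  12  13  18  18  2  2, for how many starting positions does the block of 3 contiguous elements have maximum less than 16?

4

(18, 5, 17) → max 18
(5, 17, 17) → max 17
(17, 17, 14) → max 17
(17, 14, 16) → max 17
(14, 16, 17) → max 17
(16, 17, 11) → max 17
(17, 11, 1) → max 17
(11, 1, 6) → max 11  < 16 ✓
(1, 6, 18) → max 18
(6, 18, 0) → max 18
(18, 0, 12) → max 18
(0, 12, 1) → max 12  < 16 ✓
(12, 1, 12) → max 12  < 16 ✓
(1, 12, 13) → max 13  < 16 ✓
(12, 13, 18) → max 18
(13, 18, 18) → max 18
(18, 18, 2) → max 18
(18, 2, 2) → max 18
4 windows satisfy the condition.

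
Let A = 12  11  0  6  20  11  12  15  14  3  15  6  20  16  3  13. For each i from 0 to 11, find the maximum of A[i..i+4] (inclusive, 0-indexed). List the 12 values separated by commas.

20, 20, 20, 20, 20, 15, 15, 15, 20, 20, 20, 20

[12, 11, 0, 6, 20] → max 20
[11, 0, 6, 20, 11] → max 20
[0, 6, 20, 11, 12] → max 20
[6, 20, 11, 12, 15] → max 20
[20, 11, 12, 15, 14] → max 20
[11, 12, 15, 14, 3] → max 15
[12, 15, 14, 3, 15] → max 15
[15, 14, 3, 15, 6] → max 15
[14, 3, 15, 6, 20] → max 20
[3, 15, 6, 20, 16] → max 20
[15, 6, 20, 16, 3] → max 20
[6, 20, 16, 3, 13] → max 20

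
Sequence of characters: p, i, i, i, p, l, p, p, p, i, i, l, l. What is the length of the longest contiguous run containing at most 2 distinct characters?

5

Extend right; when distinct count exceeds 2, shrink from the left:
add p: window [p] (1 distinct), len 1
add i: window [p, i] (2 distinct), len 2
add i: window [p, i, i] (2 distinct), len 3
add i: window [p, i, i, i] (2 distinct), len 4
add p: window [p, i, i, i, p] (2 distinct), len 5
add l: window [p, l] (2 distinct), len 2
add p: window [p, l, p] (2 distinct), len 3
add p: window [p, l, p, p] (2 distinct), len 4
add p: window [p, l, p, p, p] (2 distinct), len 5
add i: window [p, p, p, i] (2 distinct), len 4
add i: window [p, p, p, i, i] (2 distinct), len 5
add l: window [i, i, l] (2 distinct), len 3
add l: window [i, i, l, l] (2 distinct), len 4
Longest length with ≤2 distinct: 5.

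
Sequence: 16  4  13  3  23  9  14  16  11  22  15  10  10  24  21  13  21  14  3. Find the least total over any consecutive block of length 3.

(16, 4, 13) → sum 33
(4, 13, 3) → sum 20
(13, 3, 23) → sum 39
(3, 23, 9) → sum 35
(23, 9, 14) → sum 46
(9, 14, 16) → sum 39
(14, 16, 11) → sum 41
(16, 11, 22) → sum 49
(11, 22, 15) → sum 48
(22, 15, 10) → sum 47
(15, 10, 10) → sum 35
(10, 10, 24) → sum 44
(10, 24, 21) → sum 55
(24, 21, 13) → sum 58
(21, 13, 21) → sum 55
(13, 21, 14) → sum 48
(21, 14, 3) → sum 38
Least of these is 20.

20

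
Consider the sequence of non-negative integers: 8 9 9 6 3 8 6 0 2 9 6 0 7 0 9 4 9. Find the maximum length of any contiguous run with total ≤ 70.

14

→ 8: sum 8, len 1
→ 9: sum 17, len 2
→ 9: sum 26, len 3
→ 6: sum 32, len 4
→ 3: sum 35, len 5
→ 8: sum 43, len 6
→ 6: sum 49, len 7
→ 0: sum 49, len 8
→ 2: sum 51, len 9
→ 9: sum 60, len 10
→ 6: sum 66, len 11
→ 0: sum 66, len 12
→ 7 (dropped 8): sum 65, len 12
→ 0: sum 65, len 13
→ 9 (dropped 9): sum 65, len 13
→ 4: sum 69, len 14
→ 9 (dropped 9): sum 69, len 14
Longest length seen: 14.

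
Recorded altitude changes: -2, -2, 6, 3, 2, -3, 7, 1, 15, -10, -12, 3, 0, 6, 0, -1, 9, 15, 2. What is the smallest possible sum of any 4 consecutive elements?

-19

Window sums for each of the 16 positions:
[-2, -2, 6, 3] → sum 5
[-2, 6, 3, 2] → sum 9
[6, 3, 2, -3] → sum 8
[3, 2, -3, 7] → sum 9
[2, -3, 7, 1] → sum 7
[-3, 7, 1, 15] → sum 20
[7, 1, 15, -10] → sum 13
[1, 15, -10, -12] → sum -6
[15, -10, -12, 3] → sum -4
[-10, -12, 3, 0] → sum -19
[-12, 3, 0, 6] → sum -3
[3, 0, 6, 0] → sum 9
[0, 6, 0, -1] → sum 5
[6, 0, -1, 9] → sum 14
[0, -1, 9, 15] → sum 23
[-1, 9, 15, 2] → sum 25
Smallest of these is -19.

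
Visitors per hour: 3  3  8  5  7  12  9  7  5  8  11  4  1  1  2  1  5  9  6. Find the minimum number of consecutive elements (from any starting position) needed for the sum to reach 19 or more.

add 3: running sum 3 < 19
add 3: running sum 6 < 19
add 8: running sum 14 < 19
add 5: shortest ending here [3, 3, 8, 5] sum 19, len 4
add 7: shortest ending here [8, 5, 7] sum 20, len 3
add 12: shortest ending here [7, 12] sum 19, len 2
add 9: shortest ending here [12, 9] sum 21, len 2
add 7: shortest ending here [12, 9, 7] sum 28, len 3
add 5: shortest ending here [9, 7, 5] sum 21, len 3
add 8: shortest ending here [7, 5, 8] sum 20, len 3
add 11: shortest ending here [8, 11] sum 19, len 2
add 4: shortest ending here [8, 11, 4] sum 23, len 3
add 1: shortest ending here [8, 11, 4, 1] sum 24, len 4
add 1: shortest ending here [8, 11, 4, 1, 1] sum 25, len 5
add 2: shortest ending here [11, 4, 1, 1, 2] sum 19, len 5
add 1: shortest ending here [11, 4, 1, 1, 2, 1] sum 20, len 6
add 5: shortest ending here [11, 4, 1, 1, 2, 1, 5] sum 25, len 7
add 9: shortest ending here [1, 1, 2, 1, 5, 9] sum 19, len 6
add 6: shortest ending here [5, 9, 6] sum 20, len 3
Shortest qualifying length: 2.

2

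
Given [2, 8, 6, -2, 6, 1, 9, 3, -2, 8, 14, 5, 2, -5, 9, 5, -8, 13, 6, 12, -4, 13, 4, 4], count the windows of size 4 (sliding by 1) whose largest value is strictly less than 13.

10

(2, 8, 6, -2) → max 8  < 13 ✓
(8, 6, -2, 6) → max 8  < 13 ✓
(6, -2, 6, 1) → max 6  < 13 ✓
(-2, 6, 1, 9) → max 9  < 13 ✓
(6, 1, 9, 3) → max 9  < 13 ✓
(1, 9, 3, -2) → max 9  < 13 ✓
(9, 3, -2, 8) → max 9  < 13 ✓
(3, -2, 8, 14) → max 14
(-2, 8, 14, 5) → max 14
(8, 14, 5, 2) → max 14
(14, 5, 2, -5) → max 14
(5, 2, -5, 9) → max 9  < 13 ✓
(2, -5, 9, 5) → max 9  < 13 ✓
(-5, 9, 5, -8) → max 9  < 13 ✓
(9, 5, -8, 13) → max 13
(5, -8, 13, 6) → max 13
(-8, 13, 6, 12) → max 13
(13, 6, 12, -4) → max 13
(6, 12, -4, 13) → max 13
(12, -4, 13, 4) → max 13
(-4, 13, 4, 4) → max 13
10 windows satisfy the condition.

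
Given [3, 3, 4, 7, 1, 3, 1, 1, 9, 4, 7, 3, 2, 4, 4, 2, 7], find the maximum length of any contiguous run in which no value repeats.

6

add 3: [3] len 1
add 3 (repeat 3, move left end past it): [3] len 1
add 4: [3, 4] len 2
add 7: [3, 4, 7] len 3
add 1: [3, 4, 7, 1] len 4
add 3 (repeat 3, move left end past it): [4, 7, 1, 3] len 4
add 1 (repeat 1, move left end past it): [3, 1] len 2
add 1 (repeat 1, move left end past it): [1] len 1
add 9: [1, 9] len 2
add 4: [1, 9, 4] len 3
add 7: [1, 9, 4, 7] len 4
add 3: [1, 9, 4, 7, 3] len 5
add 2: [1, 9, 4, 7, 3, 2] len 6
add 4 (repeat 4, move left end past it): [7, 3, 2, 4] len 4
add 4 (repeat 4, move left end past it): [4] len 1
add 2: [4, 2] len 2
add 7: [4, 2, 7] len 3
Longest all-distinct length: 6.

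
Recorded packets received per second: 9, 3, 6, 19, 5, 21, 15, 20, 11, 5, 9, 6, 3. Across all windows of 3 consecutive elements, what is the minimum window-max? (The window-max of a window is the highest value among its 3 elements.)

9

[9, 3, 6] → max 9
[3, 6, 19] → max 19
[6, 19, 5] → max 19
[19, 5, 21] → max 21
[5, 21, 15] → max 21
[21, 15, 20] → max 21
[15, 20, 11] → max 20
[20, 11, 5] → max 20
[11, 5, 9] → max 11
[5, 9, 6] → max 9
[9, 6, 3] → max 9
Minimum of these is 9.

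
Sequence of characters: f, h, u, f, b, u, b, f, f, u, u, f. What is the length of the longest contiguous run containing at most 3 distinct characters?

Extend right; when distinct count exceeds 3, shrink from the left:
add f: window [f] (1 distinct), len 1
add h: window [f, h] (2 distinct), len 2
add u: window [f, h, u] (3 distinct), len 3
add f: window [f, h, u, f] (3 distinct), len 4
add b: window [u, f, b] (3 distinct), len 3
add u: window [u, f, b, u] (3 distinct), len 4
add b: window [u, f, b, u, b] (3 distinct), len 5
add f: window [u, f, b, u, b, f] (3 distinct), len 6
add f: window [u, f, b, u, b, f, f] (3 distinct), len 7
add u: window [u, f, b, u, b, f, f, u] (3 distinct), len 8
add u: window [u, f, b, u, b, f, f, u, u] (3 distinct), len 9
add f: window [u, f, b, u, b, f, f, u, u, f] (3 distinct), len 10
Longest length with ≤3 distinct: 10.

10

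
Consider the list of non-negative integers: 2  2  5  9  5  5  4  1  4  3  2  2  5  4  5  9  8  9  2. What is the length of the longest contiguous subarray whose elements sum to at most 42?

11

[2] sum 2 len 1
[2, 2] sum 4 len 2
[2, 2, 5] sum 9 len 3
[2, 2, 5, 9] sum 18 len 4
[2, 2, 5, 9, 5] sum 23 len 5
[2, 2, 5, 9, 5, 5] sum 28 len 6
[2, 2, 5, 9, 5, 5, 4] sum 32 len 7
[2, 2, 5, 9, 5, 5, 4, 1] sum 33 len 8
[2, 2, 5, 9, 5, 5, 4, 1, 4] sum 37 len 9
[2, 2, 5, 9, 5, 5, 4, 1, 4, 3] sum 40 len 10
[2, 2, 5, 9, 5, 5, 4, 1, 4, 3, 2] sum 42 len 11
[2, 5, 9, 5, 5, 4, 1, 4, 3, 2, 2] sum 42 len 11
[9, 5, 5, 4, 1, 4, 3, 2, 2, 5] sum 40 len 10
[5, 5, 4, 1, 4, 3, 2, 2, 5, 4] sum 35 len 10
[5, 5, 4, 1, 4, 3, 2, 2, 5, 4, 5] sum 40 len 11
[4, 1, 4, 3, 2, 2, 5, 4, 5, 9] sum 39 len 10
[4, 3, 2, 2, 5, 4, 5, 9, 8] sum 42 len 9
[2, 5, 4, 5, 9, 8, 9] sum 42 len 7
[5, 4, 5, 9, 8, 9, 2] sum 42 len 7
Longest length seen: 11.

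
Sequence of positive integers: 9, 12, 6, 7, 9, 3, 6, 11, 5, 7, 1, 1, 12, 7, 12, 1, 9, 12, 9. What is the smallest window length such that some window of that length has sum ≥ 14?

2

add 9: running sum 9 < 14
end 1: [9, 12] sum 21, len 2
end 2: [12, 6] sum 18, len 2
end 3: [12, 6, 7] sum 25, len 3
end 4: [7, 9] sum 16, len 2
end 5: [7, 9, 3] sum 19, len 3
end 6: [9, 3, 6] sum 18, len 3
end 7: [6, 11] sum 17, len 2
end 8: [11, 5] sum 16, len 2
end 9: [11, 5, 7] sum 23, len 3
end 10: [11, 5, 7, 1] sum 24, len 4
end 11: [5, 7, 1, 1] sum 14, len 4
end 12: [1, 1, 12] sum 14, len 3
end 13: [12, 7] sum 19, len 2
end 14: [7, 12] sum 19, len 2
end 15: [7, 12, 1] sum 20, len 3
end 16: [12, 1, 9] sum 22, len 3
end 17: [9, 12] sum 21, len 2
end 18: [12, 9] sum 21, len 2
Shortest qualifying length: 2.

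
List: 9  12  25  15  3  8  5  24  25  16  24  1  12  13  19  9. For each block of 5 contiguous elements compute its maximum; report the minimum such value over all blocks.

19

Window maxs for each of the 12 positions:
9 12 25 15 3 → max 25
12 25 15 3 8 → max 25
25 15 3 8 5 → max 25
15 3 8 5 24 → max 24
3 8 5 24 25 → max 25
8 5 24 25 16 → max 25
5 24 25 16 24 → max 25
24 25 16 24 1 → max 25
25 16 24 1 12 → max 25
16 24 1 12 13 → max 24
24 1 12 13 19 → max 24
1 12 13 19 9 → max 19
Minimum of these is 19.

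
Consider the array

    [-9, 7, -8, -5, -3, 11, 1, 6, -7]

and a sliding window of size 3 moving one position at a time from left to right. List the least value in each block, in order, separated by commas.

Sliding a size-3 window across the 9 values:
[-9, 7, -8] → min -9
[7, -8, -5] → min -8
[-8, -5, -3] → min -8
[-5, -3, 11] → min -5
[-3, 11, 1] → min -3
[11, 1, 6] → min 1
[1, 6, -7] → min -7

-9, -8, -8, -5, -3, 1, -7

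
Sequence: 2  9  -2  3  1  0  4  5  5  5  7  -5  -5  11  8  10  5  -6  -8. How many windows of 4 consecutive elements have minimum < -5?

[2, 9, -2, 3] → min -2
[9, -2, 3, 1] → min -2
[-2, 3, 1, 0] → min -2
[3, 1, 0, 4] → min 0
[1, 0, 4, 5] → min 0
[0, 4, 5, 5] → min 0
[4, 5, 5, 5] → min 4
[5, 5, 5, 7] → min 5
[5, 5, 7, -5] → min -5
[5, 7, -5, -5] → min -5
[7, -5, -5, 11] → min -5
[-5, -5, 11, 8] → min -5
[-5, 11, 8, 10] → min -5
[11, 8, 10, 5] → min 5
[8, 10, 5, -6] → min -6  < -5 ✓
[10, 5, -6, -8] → min -8  < -5 ✓
2 windows satisfy the condition.

2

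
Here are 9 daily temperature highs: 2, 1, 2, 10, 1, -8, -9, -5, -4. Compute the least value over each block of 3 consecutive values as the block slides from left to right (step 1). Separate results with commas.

1, 1, 1, -8, -9, -9, -9

(2, 1, 2) → min 1
(1, 2, 10) → min 1
(2, 10, 1) → min 1
(10, 1, -8) → min -8
(1, -8, -9) → min -9
(-8, -9, -5) → min -9
(-9, -5, -4) → min -9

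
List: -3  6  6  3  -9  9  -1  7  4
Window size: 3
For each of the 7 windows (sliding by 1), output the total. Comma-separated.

9, 15, 0, 3, -1, 15, 10

Sliding a size-3 window across the 9 values:
(-3, 6, 6) → sum 9
(6, 6, 3) → sum 15
(6, 3, -9) → sum 0
(3, -9, 9) → sum 3
(-9, 9, -1) → sum -1
(9, -1, 7) → sum 15
(-1, 7, 4) → sum 10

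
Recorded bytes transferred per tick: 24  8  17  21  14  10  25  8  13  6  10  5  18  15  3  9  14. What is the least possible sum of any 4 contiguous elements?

Window sums for each of the 14 positions:
24 8 17 21 → sum 70
8 17 21 14 → sum 60
17 21 14 10 → sum 62
21 14 10 25 → sum 70
14 10 25 8 → sum 57
10 25 8 13 → sum 56
25 8 13 6 → sum 52
8 13 6 10 → sum 37
13 6 10 5 → sum 34
6 10 5 18 → sum 39
10 5 18 15 → sum 48
5 18 15 3 → sum 41
18 15 3 9 → sum 45
15 3 9 14 → sum 41
Least of these is 34.

34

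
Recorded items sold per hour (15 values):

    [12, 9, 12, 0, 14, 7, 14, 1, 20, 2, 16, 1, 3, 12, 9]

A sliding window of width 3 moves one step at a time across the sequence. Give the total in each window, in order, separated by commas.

33, 21, 26, 21, 35, 22, 35, 23, 38, 19, 20, 16, 24

12 9 12 → sum 33
9 12 0 → sum 21
12 0 14 → sum 26
0 14 7 → sum 21
14 7 14 → sum 35
7 14 1 → sum 22
14 1 20 → sum 35
1 20 2 → sum 23
20 2 16 → sum 38
2 16 1 → sum 19
16 1 3 → sum 20
1 3 12 → sum 16
3 12 9 → sum 24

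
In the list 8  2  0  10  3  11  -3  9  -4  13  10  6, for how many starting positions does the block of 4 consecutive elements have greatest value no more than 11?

6

(8, 2, 0, 10) → max 10  ≤ 11 ✓
(2, 0, 10, 3) → max 10  ≤ 11 ✓
(0, 10, 3, 11) → max 11  ≤ 11 ✓
(10, 3, 11, -3) → max 11  ≤ 11 ✓
(3, 11, -3, 9) → max 11  ≤ 11 ✓
(11, -3, 9, -4) → max 11  ≤ 11 ✓
(-3, 9, -4, 13) → max 13
(9, -4, 13, 10) → max 13
(-4, 13, 10, 6) → max 13
6 windows satisfy the condition.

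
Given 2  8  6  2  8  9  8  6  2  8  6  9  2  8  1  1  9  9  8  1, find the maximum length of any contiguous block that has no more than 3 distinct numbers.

add 2: window [2] (1 distinct), len 1
add 8: window [2, 8] (2 distinct), len 2
add 6: window [2, 8, 6] (3 distinct), len 3
add 2: window [2, 8, 6, 2] (3 distinct), len 4
add 8: window [2, 8, 6, 2, 8] (3 distinct), len 5
add 9: window [2, 8, 9] (3 distinct), len 3
add 8: window [2, 8, 9, 8] (3 distinct), len 4
add 6: window [8, 9, 8, 6] (3 distinct), len 4
add 2: window [8, 6, 2] (3 distinct), len 3
add 8: window [8, 6, 2, 8] (3 distinct), len 4
add 6: window [8, 6, 2, 8, 6] (3 distinct), len 5
add 9: window [8, 6, 9] (3 distinct), len 3
add 2: window [6, 9, 2] (3 distinct), len 3
add 8: window [9, 2, 8] (3 distinct), len 3
add 1: window [2, 8, 1] (3 distinct), len 3
add 1: window [2, 8, 1, 1] (3 distinct), len 4
add 9: window [8, 1, 1, 9] (3 distinct), len 4
add 9: window [8, 1, 1, 9, 9] (3 distinct), len 5
add 8: window [8, 1, 1, 9, 9, 8] (3 distinct), len 6
add 1: window [8, 1, 1, 9, 9, 8, 1] (3 distinct), len 7
Longest length with ≤3 distinct: 7.

7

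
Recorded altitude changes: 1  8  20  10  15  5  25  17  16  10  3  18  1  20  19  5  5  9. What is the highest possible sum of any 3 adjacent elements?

Window sums for each of the 16 positions:
[1, 8, 20] → sum 29
[8, 20, 10] → sum 38
[20, 10, 15] → sum 45
[10, 15, 5] → sum 30
[15, 5, 25] → sum 45
[5, 25, 17] → sum 47
[25, 17, 16] → sum 58
[17, 16, 10] → sum 43
[16, 10, 3] → sum 29
[10, 3, 18] → sum 31
[3, 18, 1] → sum 22
[18, 1, 20] → sum 39
[1, 20, 19] → sum 40
[20, 19, 5] → sum 44
[19, 5, 5] → sum 29
[5, 5, 9] → sum 19
Highest of these is 58.

58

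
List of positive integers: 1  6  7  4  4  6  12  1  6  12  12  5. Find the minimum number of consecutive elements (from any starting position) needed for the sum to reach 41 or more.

Extend right; whenever the sum reaches 41, record the length and shrink from the left:
add 1: running sum 1 < 41
add 6: running sum 7 < 41
add 7: running sum 14 < 41
add 4: running sum 18 < 41
add 4: running sum 22 < 41
add 6: running sum 28 < 41
add 12: running sum 40 < 41
add 1: shortest ending here [1, 6, 7, 4, 4, 6, 12, 1] sum 41, len 8
add 6: shortest ending here [6, 7, 4, 4, 6, 12, 1, 6] sum 46, len 8
add 12: shortest ending here [4, 6, 12, 1, 6, 12] sum 41, len 6
add 12: shortest ending here [12, 1, 6, 12, 12] sum 43, len 5
add 5: shortest ending here [12, 1, 6, 12, 12, 5] sum 48, len 6
Shortest qualifying length: 5.

5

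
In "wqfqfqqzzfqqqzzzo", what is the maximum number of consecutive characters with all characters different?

3

[w] len 1
[w, q] len 2
[w, q, f] len 3
[f, q] len 2
[q, f] len 2
[f, q] len 2
[q] len 1
[q, z] len 2
[z] len 1
[z, f] len 2
[z, f, q] len 3
[q] len 1
[q] len 1
[q, z] len 2
[z] len 1
[z] len 1
[z, o] len 2
Longest all-distinct length: 3.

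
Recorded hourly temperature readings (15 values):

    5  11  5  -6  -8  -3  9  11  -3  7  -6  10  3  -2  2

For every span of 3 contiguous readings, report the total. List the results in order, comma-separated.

Sliding a size-3 window across the 15 values:
5 11 5 → sum 21
11 5 -6 → sum 10
5 -6 -8 → sum -9
-6 -8 -3 → sum -17
-8 -3 9 → sum -2
-3 9 11 → sum 17
9 11 -3 → sum 17
11 -3 7 → sum 15
-3 7 -6 → sum -2
7 -6 10 → sum 11
-6 10 3 → sum 7
10 3 -2 → sum 11
3 -2 2 → sum 3

21, 10, -9, -17, -2, 17, 17, 15, -2, 11, 7, 11, 3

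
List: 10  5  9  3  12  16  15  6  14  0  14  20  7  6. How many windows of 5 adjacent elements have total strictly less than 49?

10 5 9 3 12 → sum 39  < 49 ✓
5 9 3 12 16 → sum 45  < 49 ✓
9 3 12 16 15 → sum 55
3 12 16 15 6 → sum 52
12 16 15 6 14 → sum 63
16 15 6 14 0 → sum 51
15 6 14 0 14 → sum 49
6 14 0 14 20 → sum 54
14 0 14 20 7 → sum 55
0 14 20 7 6 → sum 47  < 49 ✓
3 windows satisfy the condition.

3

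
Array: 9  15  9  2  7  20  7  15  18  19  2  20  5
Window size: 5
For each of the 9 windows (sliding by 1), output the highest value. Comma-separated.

(9, 15, 9, 2, 7) → max 15
(15, 9, 2, 7, 20) → max 20
(9, 2, 7, 20, 7) → max 20
(2, 7, 20, 7, 15) → max 20
(7, 20, 7, 15, 18) → max 20
(20, 7, 15, 18, 19) → max 20
(7, 15, 18, 19, 2) → max 19
(15, 18, 19, 2, 20) → max 20
(18, 19, 2, 20, 5) → max 20

15, 20, 20, 20, 20, 20, 19, 20, 20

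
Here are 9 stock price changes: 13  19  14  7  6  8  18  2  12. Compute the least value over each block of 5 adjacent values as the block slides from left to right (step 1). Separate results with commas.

6, 6, 6, 2, 2

Sliding a size-5 window across the 9 values:
13 19 14 7 6 → min 6
19 14 7 6 8 → min 6
14 7 6 8 18 → min 6
7 6 8 18 2 → min 2
6 8 18 2 12 → min 2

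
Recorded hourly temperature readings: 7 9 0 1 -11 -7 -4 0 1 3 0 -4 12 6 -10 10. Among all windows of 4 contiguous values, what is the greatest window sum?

(7, 9, 0, 1) → sum 17
(9, 0, 1, -11) → sum -1
(0, 1, -11, -7) → sum -17
(1, -11, -7, -4) → sum -21
(-11, -7, -4, 0) → sum -22
(-7, -4, 0, 1) → sum -10
(-4, 0, 1, 3) → sum 0
(0, 1, 3, 0) → sum 4
(1, 3, 0, -4) → sum 0
(3, 0, -4, 12) → sum 11
(0, -4, 12, 6) → sum 14
(-4, 12, 6, -10) → sum 4
(12, 6, -10, 10) → sum 18
Greatest of these is 18.

18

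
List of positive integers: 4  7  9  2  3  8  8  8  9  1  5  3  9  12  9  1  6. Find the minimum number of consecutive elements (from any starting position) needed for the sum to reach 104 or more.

17

add 4: running sum 4 < 104
add 7: running sum 11 < 104
add 9: running sum 20 < 104
add 2: running sum 22 < 104
add 3: running sum 25 < 104
add 8: running sum 33 < 104
add 8: running sum 41 < 104
add 8: running sum 49 < 104
add 9: running sum 58 < 104
add 1: running sum 59 < 104
add 5: running sum 64 < 104
add 3: running sum 67 < 104
add 9: running sum 76 < 104
add 12: running sum 88 < 104
add 9: running sum 97 < 104
add 1: running sum 98 < 104
end 16: [4, 7, 9, 2, 3, 8, 8, 8, 9, 1, 5, 3, 9, 12, 9, 1, 6] sum 104, len 17
Shortest qualifying length: 17.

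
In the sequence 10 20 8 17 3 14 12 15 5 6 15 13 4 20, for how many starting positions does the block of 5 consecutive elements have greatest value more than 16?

(10, 20, 8, 17, 3) → max 20  > 16 ✓
(20, 8, 17, 3, 14) → max 20  > 16 ✓
(8, 17, 3, 14, 12) → max 17  > 16 ✓
(17, 3, 14, 12, 15) → max 17  > 16 ✓
(3, 14, 12, 15, 5) → max 15
(14, 12, 15, 5, 6) → max 15
(12, 15, 5, 6, 15) → max 15
(15, 5, 6, 15, 13) → max 15
(5, 6, 15, 13, 4) → max 15
(6, 15, 13, 4, 20) → max 20  > 16 ✓
5 windows satisfy the condition.

5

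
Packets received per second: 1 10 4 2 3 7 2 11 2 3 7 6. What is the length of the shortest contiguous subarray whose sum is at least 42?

9

Extend right; whenever the sum reaches 42, record the length and shrink from the left:
add 1: running sum 1 < 42
add 10: running sum 11 < 42
add 4: running sum 15 < 42
add 2: running sum 17 < 42
add 3: running sum 20 < 42
add 7: running sum 27 < 42
add 2: running sum 29 < 42
add 11: running sum 40 < 42
add 2: shortest ending here [1, 10, 4, 2, 3, 7, 2, 11, 2] sum 42, len 9
add 3: shortest ending here [10, 4, 2, 3, 7, 2, 11, 2, 3] sum 44, len 9
add 7: shortest ending here [10, 4, 2, 3, 7, 2, 11, 2, 3, 7] sum 51, len 10
add 6: shortest ending here [2, 3, 7, 2, 11, 2, 3, 7, 6] sum 43, len 9
Shortest qualifying length: 9.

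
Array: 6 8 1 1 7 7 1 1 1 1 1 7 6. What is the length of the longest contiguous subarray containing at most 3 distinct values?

11

Extend right; when distinct count exceeds 3, shrink from the left:
add 6: window [6] (1 distinct), len 1
add 8: window [6, 8] (2 distinct), len 2
add 1: window [6, 8, 1] (3 distinct), len 3
add 1: window [6, 8, 1, 1] (3 distinct), len 4
add 7: window [8, 1, 1, 7] (3 distinct), len 4
add 7: window [8, 1, 1, 7, 7] (3 distinct), len 5
add 1: window [8, 1, 1, 7, 7, 1] (3 distinct), len 6
add 1: window [8, 1, 1, 7, 7, 1, 1] (3 distinct), len 7
add 1: window [8, 1, 1, 7, 7, 1, 1, 1] (3 distinct), len 8
add 1: window [8, 1, 1, 7, 7, 1, 1, 1, 1] (3 distinct), len 9
add 1: window [8, 1, 1, 7, 7, 1, 1, 1, 1, 1] (3 distinct), len 10
add 7: window [8, 1, 1, 7, 7, 1, 1, 1, 1, 1, 7] (3 distinct), len 11
add 6: window [1, 1, 7, 7, 1, 1, 1, 1, 1, 7, 6] (3 distinct), len 11
Longest length with ≤3 distinct: 11.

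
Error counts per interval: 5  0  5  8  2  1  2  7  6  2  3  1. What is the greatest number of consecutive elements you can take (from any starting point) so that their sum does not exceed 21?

6

Extend to the right; shrink from the left whenever the sum exceeds 21:
→ 5: sum 5, len 1
→ 0: sum 5, len 2
→ 5: sum 10, len 3
→ 8: sum 18, len 4
→ 2: sum 20, len 5
→ 1: sum 21, len 6
→ 2 (dropped 5): sum 18, len 6
→ 7 (dropped 0, 5): sum 20, len 5
→ 6 (dropped 8): sum 18, len 5
→ 2: sum 20, len 6
→ 3 (dropped 2): sum 21, len 6
→ 1 (dropped 1): sum 21, len 6
Longest length seen: 6.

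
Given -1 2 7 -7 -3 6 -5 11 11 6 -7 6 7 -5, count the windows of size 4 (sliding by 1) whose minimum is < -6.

(-1, 2, 7, -7) → min -7  < -6 ✓
(2, 7, -7, -3) → min -7  < -6 ✓
(7, -7, -3, 6) → min -7  < -6 ✓
(-7, -3, 6, -5) → min -7  < -6 ✓
(-3, 6, -5, 11) → min -5
(6, -5, 11, 11) → min -5
(-5, 11, 11, 6) → min -5
(11, 11, 6, -7) → min -7  < -6 ✓
(11, 6, -7, 6) → min -7  < -6 ✓
(6, -7, 6, 7) → min -7  < -6 ✓
(-7, 6, 7, -5) → min -7  < -6 ✓
8 windows satisfy the condition.

8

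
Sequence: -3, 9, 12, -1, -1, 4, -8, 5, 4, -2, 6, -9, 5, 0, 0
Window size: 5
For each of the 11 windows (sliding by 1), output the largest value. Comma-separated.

[-3, 9, 12, -1, -1] → max 12
[9, 12, -1, -1, 4] → max 12
[12, -1, -1, 4, -8] → max 12
[-1, -1, 4, -8, 5] → max 5
[-1, 4, -8, 5, 4] → max 5
[4, -8, 5, 4, -2] → max 5
[-8, 5, 4, -2, 6] → max 6
[5, 4, -2, 6, -9] → max 6
[4, -2, 6, -9, 5] → max 6
[-2, 6, -9, 5, 0] → max 6
[6, -9, 5, 0, 0] → max 6

12, 12, 12, 5, 5, 5, 6, 6, 6, 6, 6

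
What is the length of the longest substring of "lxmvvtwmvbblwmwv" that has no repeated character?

5

add l: [l] len 1
add x: [l, x] len 2
add m: [l, x, m] len 3
add v: [l, x, m, v] len 4
add v (repeat v, move left end past it): [v] len 1
add t: [v, t] len 2
add w: [v, t, w] len 3
add m: [v, t, w, m] len 4
add v (repeat v, move left end past it): [t, w, m, v] len 4
add b: [t, w, m, v, b] len 5
add b (repeat b, move left end past it): [b] len 1
add l: [b, l] len 2
add w: [b, l, w] len 3
add m: [b, l, w, m] len 4
add w (repeat w, move left end past it): [m, w] len 2
add v: [m, w, v] len 3
Longest all-distinct length: 5.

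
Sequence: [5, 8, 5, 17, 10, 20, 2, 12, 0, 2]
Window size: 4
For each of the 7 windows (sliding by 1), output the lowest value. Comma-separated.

[5, 8, 5, 17] → min 5
[8, 5, 17, 10] → min 5
[5, 17, 10, 20] → min 5
[17, 10, 20, 2] → min 2
[10, 20, 2, 12] → min 2
[20, 2, 12, 0] → min 0
[2, 12, 0, 2] → min 0

5, 5, 5, 2, 2, 0, 0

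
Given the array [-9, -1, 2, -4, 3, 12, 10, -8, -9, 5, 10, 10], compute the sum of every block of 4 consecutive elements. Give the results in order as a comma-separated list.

-12, 0, 13, 21, 17, 5, -2, -2, 16

Sliding a size-4 window across the 12 values:
[-9, -1, 2, -4] → sum -12
[-1, 2, -4, 3] → sum 0
[2, -4, 3, 12] → sum 13
[-4, 3, 12, 10] → sum 21
[3, 12, 10, -8] → sum 17
[12, 10, -8, -9] → sum 5
[10, -8, -9, 5] → sum -2
[-8, -9, 5, 10] → sum -2
[-9, 5, 10, 10] → sum 16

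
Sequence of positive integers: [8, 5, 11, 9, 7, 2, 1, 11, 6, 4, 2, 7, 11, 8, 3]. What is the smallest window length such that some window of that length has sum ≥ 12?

add 8: running sum 8 < 12
end 1: [8, 5] sum 13, len 2
end 2: [5, 11] sum 16, len 2
end 3: [11, 9] sum 20, len 2
end 4: [9, 7] sum 16, len 2
end 5: [9, 7, 2] sum 18, len 3
end 6: [9, 7, 2, 1] sum 19, len 4
end 7: [1, 11] sum 12, len 2
end 8: [11, 6] sum 17, len 2
end 9: [11, 6, 4] sum 21, len 3
end 10: [6, 4, 2] sum 12, len 3
end 11: [4, 2, 7] sum 13, len 3
end 12: [7, 11] sum 18, len 2
end 13: [11, 8] sum 19, len 2
end 14: [11, 8, 3] sum 22, len 3
Shortest qualifying length: 2.

2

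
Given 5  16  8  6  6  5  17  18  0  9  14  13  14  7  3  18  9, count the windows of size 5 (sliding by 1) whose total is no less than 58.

1

[5, 16, 8, 6, 6] → sum 41
[16, 8, 6, 6, 5] → sum 41
[8, 6, 6, 5, 17] → sum 42
[6, 6, 5, 17, 18] → sum 52
[6, 5, 17, 18, 0] → sum 46
[5, 17, 18, 0, 9] → sum 49
[17, 18, 0, 9, 14] → sum 58  ≥ 58 ✓
[18, 0, 9, 14, 13] → sum 54
[0, 9, 14, 13, 14] → sum 50
[9, 14, 13, 14, 7] → sum 57
[14, 13, 14, 7, 3] → sum 51
[13, 14, 7, 3, 18] → sum 55
[14, 7, 3, 18, 9] → sum 51
1 window satisfy the condition.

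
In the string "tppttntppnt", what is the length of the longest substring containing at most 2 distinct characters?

5

add t: window [t] (1 distinct), len 1
add p: window [t, p] (2 distinct), len 2
add p: window [t, p, p] (2 distinct), len 3
add t: window [t, p, p, t] (2 distinct), len 4
add t: window [t, p, p, t, t] (2 distinct), len 5
add n: window [t, t, n] (2 distinct), len 3
add t: window [t, t, n, t] (2 distinct), len 4
add p: window [t, p] (2 distinct), len 2
add p: window [t, p, p] (2 distinct), len 3
add n: window [p, p, n] (2 distinct), len 3
add t: window [n, t] (2 distinct), len 2
Longest length with ≤2 distinct: 5.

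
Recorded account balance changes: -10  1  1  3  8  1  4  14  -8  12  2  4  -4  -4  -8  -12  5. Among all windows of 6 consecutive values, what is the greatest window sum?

-10 1 1 3 8 1 → sum 4
1 1 3 8 1 4 → sum 18
1 3 8 1 4 14 → sum 31
3 8 1 4 14 -8 → sum 22
8 1 4 14 -8 12 → sum 31
1 4 14 -8 12 2 → sum 25
4 14 -8 12 2 4 → sum 28
14 -8 12 2 4 -4 → sum 20
-8 12 2 4 -4 -4 → sum 2
12 2 4 -4 -4 -8 → sum 2
2 4 -4 -4 -8 -12 → sum -22
4 -4 -4 -8 -12 5 → sum -19
Greatest of these is 31.

31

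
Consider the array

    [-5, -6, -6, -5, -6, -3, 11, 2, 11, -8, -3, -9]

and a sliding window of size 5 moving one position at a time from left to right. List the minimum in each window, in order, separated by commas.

[-5, -6, -6, -5, -6] → min -6
[-6, -6, -5, -6, -3] → min -6
[-6, -5, -6, -3, 11] → min -6
[-5, -6, -3, 11, 2] → min -6
[-6, -3, 11, 2, 11] → min -6
[-3, 11, 2, 11, -8] → min -8
[11, 2, 11, -8, -3] → min -8
[2, 11, -8, -3, -9] → min -9

-6, -6, -6, -6, -6, -8, -8, -9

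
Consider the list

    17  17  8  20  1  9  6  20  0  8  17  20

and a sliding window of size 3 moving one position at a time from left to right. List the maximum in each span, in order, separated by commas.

17 17 8 → max 17
17 8 20 → max 20
8 20 1 → max 20
20 1 9 → max 20
1 9 6 → max 9
9 6 20 → max 20
6 20 0 → max 20
20 0 8 → max 20
0 8 17 → max 17
8 17 20 → max 20

17, 20, 20, 20, 9, 20, 20, 20, 17, 20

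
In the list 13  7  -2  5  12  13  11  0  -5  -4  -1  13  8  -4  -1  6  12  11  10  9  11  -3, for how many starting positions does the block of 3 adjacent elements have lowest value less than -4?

13 7 -2 → min -2
7 -2 5 → min -2
-2 5 12 → min -2
5 12 13 → min 5
12 13 11 → min 11
13 11 0 → min 0
11 0 -5 → min -5  < -4 ✓
0 -5 -4 → min -5  < -4 ✓
-5 -4 -1 → min -5  < -4 ✓
-4 -1 13 → min -4
-1 13 8 → min -1
13 8 -4 → min -4
8 -4 -1 → min -4
-4 -1 6 → min -4
-1 6 12 → min -1
6 12 11 → min 6
12 11 10 → min 10
11 10 9 → min 9
10 9 11 → min 9
9 11 -3 → min -3
3 windows satisfy the condition.

3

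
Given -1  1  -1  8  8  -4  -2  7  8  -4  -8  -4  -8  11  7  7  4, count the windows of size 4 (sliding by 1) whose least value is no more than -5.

(-1, 1, -1, 8) → min -1
(1, -1, 8, 8) → min -1
(-1, 8, 8, -4) → min -4
(8, 8, -4, -2) → min -4
(8, -4, -2, 7) → min -4
(-4, -2, 7, 8) → min -4
(-2, 7, 8, -4) → min -4
(7, 8, -4, -8) → min -8  ≤ -5 ✓
(8, -4, -8, -4) → min -8  ≤ -5 ✓
(-4, -8, -4, -8) → min -8  ≤ -5 ✓
(-8, -4, -8, 11) → min -8  ≤ -5 ✓
(-4, -8, 11, 7) → min -8  ≤ -5 ✓
(-8, 11, 7, 7) → min -8  ≤ -5 ✓
(11, 7, 7, 4) → min 4
6 windows satisfy the condition.

6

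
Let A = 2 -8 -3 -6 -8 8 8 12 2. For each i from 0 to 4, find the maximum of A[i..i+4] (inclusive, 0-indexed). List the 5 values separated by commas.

2, 8, 8, 12, 12

(2, -8, -3, -6, -8) → max 2
(-8, -3, -6, -8, 8) → max 8
(-3, -6, -8, 8, 8) → max 8
(-6, -8, 8, 8, 12) → max 12
(-8, 8, 8, 12, 2) → max 12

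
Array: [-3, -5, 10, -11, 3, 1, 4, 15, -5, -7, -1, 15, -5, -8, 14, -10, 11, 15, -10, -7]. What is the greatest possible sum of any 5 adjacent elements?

Each size-5 window and its sum:
[-3, -5, 10, -11, 3] → sum -6
[-5, 10, -11, 3, 1] → sum -2
[10, -11, 3, 1, 4] → sum 7
[-11, 3, 1, 4, 15] → sum 12
[3, 1, 4, 15, -5] → sum 18
[1, 4, 15, -5, -7] → sum 8
[4, 15, -5, -7, -1] → sum 6
[15, -5, -7, -1, 15] → sum 17
[-5, -7, -1, 15, -5] → sum -3
[-7, -1, 15, -5, -8] → sum -6
[-1, 15, -5, -8, 14] → sum 15
[15, -5, -8, 14, -10] → sum 6
[-5, -8, 14, -10, 11] → sum 2
[-8, 14, -10, 11, 15] → sum 22
[14, -10, 11, 15, -10] → sum 20
[-10, 11, 15, -10, -7] → sum -1
Greatest of these is 22.

22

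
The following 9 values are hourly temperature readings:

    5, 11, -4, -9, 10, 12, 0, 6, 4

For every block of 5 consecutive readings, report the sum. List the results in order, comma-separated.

(5, 11, -4, -9, 10) → sum 13
(11, -4, -9, 10, 12) → sum 20
(-4, -9, 10, 12, 0) → sum 9
(-9, 10, 12, 0, 6) → sum 19
(10, 12, 0, 6, 4) → sum 32

13, 20, 9, 19, 32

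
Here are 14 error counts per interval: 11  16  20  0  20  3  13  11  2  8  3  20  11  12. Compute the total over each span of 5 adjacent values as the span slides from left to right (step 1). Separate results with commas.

67, 59, 56, 47, 49, 37, 37, 44, 44, 54

Sliding a size-5 window across the 14 values:
[11, 16, 20, 0, 20] → sum 67
[16, 20, 0, 20, 3] → sum 59
[20, 0, 20, 3, 13] → sum 56
[0, 20, 3, 13, 11] → sum 47
[20, 3, 13, 11, 2] → sum 49
[3, 13, 11, 2, 8] → sum 37
[13, 11, 2, 8, 3] → sum 37
[11, 2, 8, 3, 20] → sum 44
[2, 8, 3, 20, 11] → sum 44
[8, 3, 20, 11, 12] → sum 54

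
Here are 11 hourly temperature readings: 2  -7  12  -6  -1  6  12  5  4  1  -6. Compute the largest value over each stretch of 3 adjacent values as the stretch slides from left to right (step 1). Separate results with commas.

12, 12, 12, 6, 12, 12, 12, 5, 4

[2, -7, 12] → max 12
[-7, 12, -6] → max 12
[12, -6, -1] → max 12
[-6, -1, 6] → max 6
[-1, 6, 12] → max 12
[6, 12, 5] → max 12
[12, 5, 4] → max 12
[5, 4, 1] → max 5
[4, 1, -6] → max 4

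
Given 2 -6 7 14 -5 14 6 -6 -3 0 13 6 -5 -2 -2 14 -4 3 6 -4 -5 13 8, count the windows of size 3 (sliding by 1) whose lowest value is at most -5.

14

(2, -6, 7) → min -6  ≤ -5 ✓
(-6, 7, 14) → min -6  ≤ -5 ✓
(7, 14, -5) → min -5  ≤ -5 ✓
(14, -5, 14) → min -5  ≤ -5 ✓
(-5, 14, 6) → min -5  ≤ -5 ✓
(14, 6, -6) → min -6  ≤ -5 ✓
(6, -6, -3) → min -6  ≤ -5 ✓
(-6, -3, 0) → min -6  ≤ -5 ✓
(-3, 0, 13) → min -3
(0, 13, 6) → min 0
(13, 6, -5) → min -5  ≤ -5 ✓
(6, -5, -2) → min -5  ≤ -5 ✓
(-5, -2, -2) → min -5  ≤ -5 ✓
(-2, -2, 14) → min -2
(-2, 14, -4) → min -4
(14, -4, 3) → min -4
(-4, 3, 6) → min -4
(3, 6, -4) → min -4
(6, -4, -5) → min -5  ≤ -5 ✓
(-4, -5, 13) → min -5  ≤ -5 ✓
(-5, 13, 8) → min -5  ≤ -5 ✓
14 windows satisfy the condition.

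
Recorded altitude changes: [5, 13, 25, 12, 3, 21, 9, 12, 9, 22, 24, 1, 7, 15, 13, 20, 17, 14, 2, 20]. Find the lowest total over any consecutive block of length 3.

Each size-3 window and its sum:
5 13 25 → sum 43
13 25 12 → sum 50
25 12 3 → sum 40
12 3 21 → sum 36
3 21 9 → sum 33
21 9 12 → sum 42
9 12 9 → sum 30
12 9 22 → sum 43
9 22 24 → sum 55
22 24 1 → sum 47
24 1 7 → sum 32
1 7 15 → sum 23
7 15 13 → sum 35
15 13 20 → sum 48
13 20 17 → sum 50
20 17 14 → sum 51
17 14 2 → sum 33
14 2 20 → sum 36
Lowest of these is 23.

23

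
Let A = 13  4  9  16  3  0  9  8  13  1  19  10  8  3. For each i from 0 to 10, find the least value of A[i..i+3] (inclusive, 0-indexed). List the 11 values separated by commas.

Sliding a size-4 window across the 14 values:
13 4 9 16 → min 4
4 9 16 3 → min 3
9 16 3 0 → min 0
16 3 0 9 → min 0
3 0 9 8 → min 0
0 9 8 13 → min 0
9 8 13 1 → min 1
8 13 1 19 → min 1
13 1 19 10 → min 1
1 19 10 8 → min 1
19 10 8 3 → min 3

4, 3, 0, 0, 0, 0, 1, 1, 1, 1, 3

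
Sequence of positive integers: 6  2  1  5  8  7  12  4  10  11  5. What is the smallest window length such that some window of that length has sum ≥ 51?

add 6: running sum 6 < 51
add 2: running sum 8 < 51
add 1: running sum 9 < 51
add 5: running sum 14 < 51
add 8: running sum 22 < 51
add 7: running sum 29 < 51
add 12: running sum 41 < 51
add 4: running sum 45 < 51
add 10: shortest ending here [6, 2, 1, 5, 8, 7, 12, 4, 10] sum 55, len 9
add 11: shortest ending here [8, 7, 12, 4, 10, 11] sum 52, len 6
add 5: shortest ending here [8, 7, 12, 4, 10, 11, 5] sum 57, len 7
Shortest qualifying length: 6.

6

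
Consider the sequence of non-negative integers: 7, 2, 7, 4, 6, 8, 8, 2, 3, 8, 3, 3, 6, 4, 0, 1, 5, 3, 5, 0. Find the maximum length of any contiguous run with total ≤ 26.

8

[7] sum 7 len 1
[7, 2] sum 9 len 2
[7, 2, 7] sum 16 len 3
[7, 2, 7, 4] sum 20 len 4
[7, 2, 7, 4, 6] sum 26 len 5
[7, 4, 6, 8] sum 25 len 4
[4, 6, 8, 8] sum 26 len 4
[6, 8, 8, 2] sum 24 len 4
[8, 8, 2, 3] sum 21 len 4
[8, 2, 3, 8] sum 21 len 4
[8, 2, 3, 8, 3] sum 24 len 5
[2, 3, 8, 3, 3] sum 19 len 5
[2, 3, 8, 3, 3, 6] sum 25 len 6
[8, 3, 3, 6, 4] sum 24 len 5
[8, 3, 3, 6, 4, 0] sum 24 len 6
[8, 3, 3, 6, 4, 0, 1] sum 25 len 7
[3, 3, 6, 4, 0, 1, 5] sum 22 len 7
[3, 3, 6, 4, 0, 1, 5, 3] sum 25 len 8
[6, 4, 0, 1, 5, 3, 5] sum 24 len 7
[6, 4, 0, 1, 5, 3, 5, 0] sum 24 len 8
Longest length seen: 8.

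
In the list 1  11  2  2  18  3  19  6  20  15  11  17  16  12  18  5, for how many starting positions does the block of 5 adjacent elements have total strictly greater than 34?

11

[1, 11, 2, 2, 18] → sum 34
[11, 2, 2, 18, 3] → sum 36  > 34 ✓
[2, 2, 18, 3, 19] → sum 44  > 34 ✓
[2, 18, 3, 19, 6] → sum 48  > 34 ✓
[18, 3, 19, 6, 20] → sum 66  > 34 ✓
[3, 19, 6, 20, 15] → sum 63  > 34 ✓
[19, 6, 20, 15, 11] → sum 71  > 34 ✓
[6, 20, 15, 11, 17] → sum 69  > 34 ✓
[20, 15, 11, 17, 16] → sum 79  > 34 ✓
[15, 11, 17, 16, 12] → sum 71  > 34 ✓
[11, 17, 16, 12, 18] → sum 74  > 34 ✓
[17, 16, 12, 18, 5] → sum 68  > 34 ✓
11 windows satisfy the condition.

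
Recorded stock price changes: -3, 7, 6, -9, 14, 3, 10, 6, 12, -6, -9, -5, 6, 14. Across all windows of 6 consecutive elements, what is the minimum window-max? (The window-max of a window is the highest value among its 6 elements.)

12

(-3, 7, 6, -9, 14, 3) → max 14
(7, 6, -9, 14, 3, 10) → max 14
(6, -9, 14, 3, 10, 6) → max 14
(-9, 14, 3, 10, 6, 12) → max 14
(14, 3, 10, 6, 12, -6) → max 14
(3, 10, 6, 12, -6, -9) → max 12
(10, 6, 12, -6, -9, -5) → max 12
(6, 12, -6, -9, -5, 6) → max 12
(12, -6, -9, -5, 6, 14) → max 14
Minimum of these is 12.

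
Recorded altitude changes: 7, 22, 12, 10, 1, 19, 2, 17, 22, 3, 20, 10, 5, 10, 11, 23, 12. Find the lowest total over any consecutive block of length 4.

32

(7, 22, 12, 10) → sum 51
(22, 12, 10, 1) → sum 45
(12, 10, 1, 19) → sum 42
(10, 1, 19, 2) → sum 32
(1, 19, 2, 17) → sum 39
(19, 2, 17, 22) → sum 60
(2, 17, 22, 3) → sum 44
(17, 22, 3, 20) → sum 62
(22, 3, 20, 10) → sum 55
(3, 20, 10, 5) → sum 38
(20, 10, 5, 10) → sum 45
(10, 5, 10, 11) → sum 36
(5, 10, 11, 23) → sum 49
(10, 11, 23, 12) → sum 56
Lowest of these is 32.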